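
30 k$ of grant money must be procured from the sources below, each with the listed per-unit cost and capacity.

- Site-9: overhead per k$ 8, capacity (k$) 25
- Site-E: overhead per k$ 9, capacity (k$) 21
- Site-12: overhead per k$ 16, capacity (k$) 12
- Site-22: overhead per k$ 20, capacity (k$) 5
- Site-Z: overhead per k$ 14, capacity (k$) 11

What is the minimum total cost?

245

Cheapest first:
Site-9 at 8: take all 25 k$ — 5 still needed.
Site-E at 9: take 5 of its 21 — requirement met.
Site-Z, Site-12, Site-22: unused.
Cost = 25×8 + 5×9 = 245.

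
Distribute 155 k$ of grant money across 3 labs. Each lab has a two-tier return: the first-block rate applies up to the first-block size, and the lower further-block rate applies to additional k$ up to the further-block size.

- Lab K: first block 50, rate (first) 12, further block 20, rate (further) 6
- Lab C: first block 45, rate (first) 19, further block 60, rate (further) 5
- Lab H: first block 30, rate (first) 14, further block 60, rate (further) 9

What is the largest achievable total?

2145

Order all 6 blocks by rate: Lab C/T1 19 > Lab H/T1 14 > Lab K/T1 12 > Lab H/T2 9 > Lab K/T2 6 > Lab C/T2 5.
Lab C T1 at 19: fill all 45 — 110 left.
Lab H T1 at 14: fill all 30 — 80 left.
Fill Lab K T1 block (50 at 12) — 30 left.
Lab H/T2: +30 of 60 at 9; pool empty.
Total = 19×45 + 14×30 + 12×50 + 9×30 = 2145.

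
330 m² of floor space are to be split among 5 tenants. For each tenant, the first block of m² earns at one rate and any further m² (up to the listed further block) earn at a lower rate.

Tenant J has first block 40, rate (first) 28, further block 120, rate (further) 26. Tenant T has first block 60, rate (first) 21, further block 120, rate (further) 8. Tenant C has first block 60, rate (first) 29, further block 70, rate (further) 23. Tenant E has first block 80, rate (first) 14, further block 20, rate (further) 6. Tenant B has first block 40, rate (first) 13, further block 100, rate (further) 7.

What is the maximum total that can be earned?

Order all 10 blocks by rate: Tenant C/first 29 > Tenant J/first 28 > Tenant J/second 26 > Tenant C/second 23 > Tenant T/first 21 > Tenant E/first 14 > Tenant B/first 13 > Tenant T/second 8 > Tenant B/second 7 > Tenant E/second 6.
Fill Tenant C first block (60 at 29) — 270 left.
Tenant J first at 28: fill all 40 — 230 left.
Tenant J/second (26): +120 — 110 left.
Fill Tenant C second block (70 at 23) — 40 left.
Tenant T/first: +40 of 60 at 21; pool empty.
Total = 29×60 + 28×40 + 26×120 + 23×70 + 21×40 = 8430.

8430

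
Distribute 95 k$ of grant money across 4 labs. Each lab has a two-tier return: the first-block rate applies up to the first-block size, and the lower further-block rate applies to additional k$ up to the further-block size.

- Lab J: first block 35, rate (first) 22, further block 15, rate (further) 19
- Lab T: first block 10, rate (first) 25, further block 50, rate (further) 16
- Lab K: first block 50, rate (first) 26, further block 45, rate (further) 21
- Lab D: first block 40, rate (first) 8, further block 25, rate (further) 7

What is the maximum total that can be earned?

2320

Treat each block as its own option and order by rate: Lab K/first 26 > Lab T/first 25 > Lab J/first 22 > Lab K/second 21 > Lab J/second 19 > Lab T/second 16 > Lab D/first 8 > Lab D/second 7.
Lab K/first (26): +50 → 45 left.
Fill Lab T first block (10 at 25) → 35 left.
Lab J first at 22: fill all 35 → 0 left.
Total = 26×50 + 25×10 + 22×35 = 2320.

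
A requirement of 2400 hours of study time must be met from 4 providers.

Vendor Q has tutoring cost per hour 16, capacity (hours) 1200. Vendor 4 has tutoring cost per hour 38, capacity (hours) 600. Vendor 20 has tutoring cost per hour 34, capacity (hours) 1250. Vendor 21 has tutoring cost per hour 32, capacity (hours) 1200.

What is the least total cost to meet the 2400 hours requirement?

Use providers in increasing cost order.
Take 1200 from Vendor Q at 16 ; need 1200 more.
Take 1200 from Vendor 21 at 32 ; need 0 more.
Vendor 20, Vendor 4: unused.
Cost = 1200×16 + 1200×32 = 57600.

57600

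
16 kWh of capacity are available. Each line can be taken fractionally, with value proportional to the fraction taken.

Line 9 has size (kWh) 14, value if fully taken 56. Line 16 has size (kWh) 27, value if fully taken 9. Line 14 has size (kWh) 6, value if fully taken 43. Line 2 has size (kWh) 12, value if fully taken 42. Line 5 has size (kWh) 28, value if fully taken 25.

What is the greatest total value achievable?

83

Best value per unit of size first: Line 14 43/6≈7.17, Line 9 56/14≈4, Line 2 42/12≈3.5, Line 5 25/28≈0.893, Line 16 9/27≈0.333.
All 6 kWh of Line 14 fit (value 43) → 10 remain.
10 kWh left: a 10/14 share of Line 9 gives 56×10/14 = 40.
Total value = 83.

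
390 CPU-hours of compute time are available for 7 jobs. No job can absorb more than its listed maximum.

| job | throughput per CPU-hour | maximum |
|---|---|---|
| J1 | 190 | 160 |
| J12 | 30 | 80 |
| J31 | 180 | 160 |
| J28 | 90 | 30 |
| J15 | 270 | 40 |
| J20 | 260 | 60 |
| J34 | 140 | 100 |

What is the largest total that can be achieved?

Highest throughput per CPU-hour first: J15 270 > J20 260 > J1 190 > J31 180 > J34 140 > J28 90 > J12 30.
Give J15 40 to hit its cap of 40 → 350 left.
J20 takes 60 to reach its cap of 60 → 290 left.
J1: +160 to 160 (cap) → 130 left.
J31 has room for 160 but only 130 remain, so it gets 130.
Total = 190×160 + 180×130 + 270×40 + 260×60 = 80200.

80200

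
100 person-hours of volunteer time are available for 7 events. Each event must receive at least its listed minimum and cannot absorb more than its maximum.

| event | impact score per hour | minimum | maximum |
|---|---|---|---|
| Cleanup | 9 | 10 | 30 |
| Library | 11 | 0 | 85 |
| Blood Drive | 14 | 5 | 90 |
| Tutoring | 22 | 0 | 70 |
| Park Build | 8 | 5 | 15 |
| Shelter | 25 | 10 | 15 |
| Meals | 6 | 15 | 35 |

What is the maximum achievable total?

Meeting every minimum uses 10+0+5+0+5+10+15 = 45 person-hours, leaving 55.
Order the events by impact score per hour: Shelter 25 > Tutoring 22 > Blood Drive 14 > Library 11 > Cleanup 9 > Park Build 8 > Meals 6.
Shelter: +5 to 15 (cap) — 50 left.
Tutoring: +50 (room for 70) → 50. Pool exhausted.
Total = 9×10 + 14×5 + 22×50 + 8×5 + 25×15 + 6×15 = 1765.

1765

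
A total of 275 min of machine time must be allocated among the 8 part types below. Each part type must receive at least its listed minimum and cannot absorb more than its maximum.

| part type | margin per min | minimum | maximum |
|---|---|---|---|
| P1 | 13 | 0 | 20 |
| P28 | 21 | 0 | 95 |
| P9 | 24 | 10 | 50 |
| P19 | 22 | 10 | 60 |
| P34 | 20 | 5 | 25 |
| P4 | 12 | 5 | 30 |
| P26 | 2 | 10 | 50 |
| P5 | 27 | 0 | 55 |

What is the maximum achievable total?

Meeting every minimum uses 0+0+10+10+5+5+10+0 = 40 min, leaving 235.
Highest margin per min first: P5 27 > P9 24 > P19 22 > P28 21 > P34 20 > P1 13 > P4 12 > P26 2.
Give P5 55 more to hit its cap of 55 — 180 left.
Give P9 40 more to hit its cap of 50 — 140 left.
Give P19 50 more to hit its cap of 60 — 90 left.
P28 has room for 95 more but only 90 remain, so it gets 90.
Total = 21×90 + 24×50 + 22×60 + 20×5 + 12×5 + 2×10 + 27×55 = 6075.

6075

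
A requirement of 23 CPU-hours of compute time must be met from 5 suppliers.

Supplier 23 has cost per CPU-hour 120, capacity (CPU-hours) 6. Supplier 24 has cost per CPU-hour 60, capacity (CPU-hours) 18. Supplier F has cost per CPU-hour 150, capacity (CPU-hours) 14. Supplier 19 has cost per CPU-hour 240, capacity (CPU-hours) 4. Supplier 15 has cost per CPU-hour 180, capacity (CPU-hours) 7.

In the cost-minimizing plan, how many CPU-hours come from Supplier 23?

5

Fill from the cheapest supplier first.
Supplier 24 (60): use full 18 → 5 CPU-hours to go.
Supplier 23 at 120: take 5 of its 6 → requirement met.
Supplier F, Supplier 15, Supplier 19: unused.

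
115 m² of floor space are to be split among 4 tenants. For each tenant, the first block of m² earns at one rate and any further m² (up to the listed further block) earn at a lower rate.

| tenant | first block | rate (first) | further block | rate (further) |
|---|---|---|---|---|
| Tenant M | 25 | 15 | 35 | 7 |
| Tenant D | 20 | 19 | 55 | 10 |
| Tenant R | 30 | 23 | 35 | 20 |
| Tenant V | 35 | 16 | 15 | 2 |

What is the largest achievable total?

Rank every tier by rate: Tenant R/first 23 > Tenant R/second 20 > Tenant D/first 19 > Tenant V/first 16 > Tenant M/first 15 > Tenant D/second 10 > Tenant M/second 7 > Tenant V/second 2.
Tenant R first at 23: fill all 30 — 85 left.
Tenant R/second (20): +35 — 50 left.
Tenant D/first (19): +20 — 30 left.
Tenant V/first: +30 of 35 at 16; pool empty.
Total = 23×30 + 20×35 + 19×20 + 16×30 = 2250.

2250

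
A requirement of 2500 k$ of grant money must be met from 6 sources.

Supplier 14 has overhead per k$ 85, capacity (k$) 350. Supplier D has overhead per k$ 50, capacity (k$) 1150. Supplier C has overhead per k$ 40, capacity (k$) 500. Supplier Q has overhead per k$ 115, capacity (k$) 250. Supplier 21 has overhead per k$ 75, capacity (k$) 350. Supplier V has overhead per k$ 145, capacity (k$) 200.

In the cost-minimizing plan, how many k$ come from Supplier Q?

Use sources in increasing cost order.
Supplier C (40): use full 500 ; 2000 k$ to go.
Take 1150 from Supplier D at 50 ; need 850 more.
Supplier 21 (75): use full 350 ; 500 k$ to go.
Take 350 from Supplier 14 at 85 ; need 150 more.
Supplier Q at 115: take 150 of its 250 ; requirement met.
Supplier V: unused.

150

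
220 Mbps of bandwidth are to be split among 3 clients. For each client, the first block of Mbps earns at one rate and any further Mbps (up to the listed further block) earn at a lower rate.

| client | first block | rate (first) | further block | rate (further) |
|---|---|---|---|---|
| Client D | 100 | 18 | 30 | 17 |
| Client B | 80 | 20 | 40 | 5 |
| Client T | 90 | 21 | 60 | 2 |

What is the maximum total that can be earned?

Treat each block as its own option and order by rate: Client T/tier1 21 > Client B/tier1 20 > Client D/tier1 18 > Client D/tier2 17 > Client B/tier2 5 > Client T/tier2 2.
Client T tier1 at 21: fill all 90 ; 130 left.
Client B/tier1 (20): +80 ; 50 left.
50 remain; put them into Client D tier1 at 18.
Total = 21×90 + 20×80 + 18×50 = 4390.

4390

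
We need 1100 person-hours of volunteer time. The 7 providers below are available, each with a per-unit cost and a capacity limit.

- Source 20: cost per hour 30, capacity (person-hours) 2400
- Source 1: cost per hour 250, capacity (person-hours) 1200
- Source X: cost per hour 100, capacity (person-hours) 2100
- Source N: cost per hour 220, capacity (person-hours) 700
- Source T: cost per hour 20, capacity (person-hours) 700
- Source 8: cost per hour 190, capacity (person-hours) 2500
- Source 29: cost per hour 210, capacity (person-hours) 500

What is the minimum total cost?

Fill from the cheapest provider first.
Take 700 from Source T at 20 ; need 400 more.
Source 20 at 30: take 400 of its 2400 ; requirement met.
Source X, Source 8, Source 29, Source N, Source 1: unused.
Cost = 700×20 + 400×30 = 26000.

26000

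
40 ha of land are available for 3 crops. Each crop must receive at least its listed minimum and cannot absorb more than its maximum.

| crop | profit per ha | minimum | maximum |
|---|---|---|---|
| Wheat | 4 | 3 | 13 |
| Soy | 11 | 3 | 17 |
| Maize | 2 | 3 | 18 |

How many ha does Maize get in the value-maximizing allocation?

10

Meeting every minimum uses 3+3+3 = 9 ha, leaving 31.
Rank by profit per ha: Soy 11 > Wheat 4 > Maize 2.
Give Soy 14 more to hit its cap of 17 → 17 left.
Wheat: +10 to 13 (cap) → 7 left.
Only 7 left; Maize takes them to reach 10.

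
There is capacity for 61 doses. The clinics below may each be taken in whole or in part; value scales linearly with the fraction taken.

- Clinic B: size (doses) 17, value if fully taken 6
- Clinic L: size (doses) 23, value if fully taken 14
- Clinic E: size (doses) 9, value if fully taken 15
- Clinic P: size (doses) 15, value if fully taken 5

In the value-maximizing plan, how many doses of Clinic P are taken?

12

Rank by value-to-size ratio: Clinic E 15/9≈1.67, Clinic L 14/23≈0.609, Clinic B 6/17≈0.353, Clinic P 5/15≈0.333.
Clinic E: take in full, 9 doses for value 15 ; 52 left.
Clinic L: take in full, 23 doses for value 14 ; 29 left.
Take all of Clinic B (17 doses, value 6) ; 12 doses left.
12 doses left: a 12/15 share of Clinic P gives 5×12/15 = 4.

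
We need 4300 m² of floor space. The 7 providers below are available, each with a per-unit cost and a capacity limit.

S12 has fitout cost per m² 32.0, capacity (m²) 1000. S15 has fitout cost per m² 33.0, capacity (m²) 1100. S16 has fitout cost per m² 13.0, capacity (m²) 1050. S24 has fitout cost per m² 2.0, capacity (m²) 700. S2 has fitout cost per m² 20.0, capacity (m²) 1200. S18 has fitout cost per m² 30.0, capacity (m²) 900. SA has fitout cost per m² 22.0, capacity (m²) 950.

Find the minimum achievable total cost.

71950

Cheapest first:
S24 at 2.0: take all 700 m² → 3600 still needed.
Take 1050 from S16 at 13.0 → need 2550 more.
S2 at 20.0: take all 1200 m² → 1350 still needed.
Take 950 from SA at 22.0 → need 400 more.
Take 400 from S18 at 30.0 to finish.
S12, S15: unused.
Cost = 700×2.0 + 1050×13.0 + 1200×20.0 + 950×22.0 + 400×30.0 = 71950.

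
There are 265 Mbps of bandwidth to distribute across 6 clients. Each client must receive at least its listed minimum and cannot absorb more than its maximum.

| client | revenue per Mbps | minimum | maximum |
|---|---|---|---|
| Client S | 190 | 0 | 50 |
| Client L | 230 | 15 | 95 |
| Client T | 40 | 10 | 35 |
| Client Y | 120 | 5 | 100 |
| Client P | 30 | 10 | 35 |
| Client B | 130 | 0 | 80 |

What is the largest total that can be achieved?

Meeting every minimum uses 0+15+10+5+10+0 = 40 Mbps, leaving 225.
Highest revenue per Mbps first: Client L 230 > Client S 190 > Client B 130 > Client Y 120 > Client T 40 > Client P 30.
Client L takes 80 more to reach its cap of 95 — 145 left.
Give Client S 50 more to hit its cap of 50 — 95 left.
Give Client B 80 more to hit its cap of 80 — 15 left.
Only 15 left; Client Y takes them to reach 20.
Total = 190×50 + 230×95 + 40×10 + 120×20 + 30×10 + 130×80 = 44850.

44850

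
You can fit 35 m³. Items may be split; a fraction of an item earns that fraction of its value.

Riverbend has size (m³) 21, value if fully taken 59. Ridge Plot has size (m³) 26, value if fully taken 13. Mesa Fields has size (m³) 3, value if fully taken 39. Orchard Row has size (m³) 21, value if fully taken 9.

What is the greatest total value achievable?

103.5

Best value per unit of size first: Mesa Fields 39/3≈13, Riverbend 59/21≈2.81, Ridge Plot 13/26≈0.5, Orchard Row 9/21≈0.429.
All 3 m³ of Mesa Fields fit (value 39) — 32 remain.
Take all of Riverbend (21 m³, value 59) — 11 m³ left.
Only 11 m³ remain; take 11/26 of Ridge Plot for value 13×11/26 = 5.5.
Total value = 103.5.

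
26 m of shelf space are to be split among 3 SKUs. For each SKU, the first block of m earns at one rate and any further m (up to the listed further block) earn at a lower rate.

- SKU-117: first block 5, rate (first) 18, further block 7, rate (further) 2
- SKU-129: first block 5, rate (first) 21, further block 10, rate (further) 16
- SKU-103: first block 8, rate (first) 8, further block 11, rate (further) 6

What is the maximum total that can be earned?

Treat each block as its own option and order by rate: SKU-129/T1 21 > SKU-117/T1 18 > SKU-129/T2 16 > SKU-103/T1 8 > SKU-103/T2 6 > SKU-117/T2 2.
SKU-129 T1 at 21: fill all 5 — 21 left.
SKU-117 T1 at 18: fill all 5 — 16 left.
SKU-129 T2 at 16: fill all 10 — 6 left.
SKU-103/T1: +6 of 8 at 8; pool empty.
Total = 21×5 + 18×5 + 16×10 + 8×6 = 403.

403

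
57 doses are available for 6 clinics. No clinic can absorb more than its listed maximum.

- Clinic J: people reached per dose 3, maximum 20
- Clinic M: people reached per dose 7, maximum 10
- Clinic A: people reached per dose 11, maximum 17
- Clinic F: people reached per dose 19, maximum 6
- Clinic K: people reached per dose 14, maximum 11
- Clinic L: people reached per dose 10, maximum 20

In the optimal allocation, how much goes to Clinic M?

Highest people reached per dose first: Clinic F 19 > Clinic K 14 > Clinic A 11 > Clinic L 10 > Clinic M 7 > Clinic J 3.
Give Clinic F 6 to hit its cap of 6 → 51 left.
Give Clinic K 11 to hit its cap of 11 → 40 left.
Give Clinic A 17 to hit its cap of 17 → 23 left.
Give Clinic L 20 to hit its cap of 20 → 3 left.
Clinic M has room for 10 but only 3 remain, so it gets 3.

3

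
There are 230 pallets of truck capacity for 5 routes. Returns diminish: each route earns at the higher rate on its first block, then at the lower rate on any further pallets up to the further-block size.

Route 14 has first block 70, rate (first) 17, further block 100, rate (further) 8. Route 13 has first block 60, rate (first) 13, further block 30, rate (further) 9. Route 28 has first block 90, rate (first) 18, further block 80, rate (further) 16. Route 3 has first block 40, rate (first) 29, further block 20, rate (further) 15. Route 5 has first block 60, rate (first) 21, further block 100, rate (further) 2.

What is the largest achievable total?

Treat each block as its own option and order by rate: Route 3/first 29 > Route 5/first 21 > Route 28/first 18 > Route 14/first 17 > Route 28/second 16 > Route 3/second 15 > Route 13/first 13 > Route 13/second 9 > Route 14/second 8 > Route 5/second 2.
Route 3/first (29): +40 → 190 left.
Route 5 first at 21: fill all 60 → 130 left.
Route 28/first (18): +90 → 40 left.
40 remain; put them into Route 14 first at 17.
Total = 29×40 + 21×60 + 18×90 + 17×40 = 4720.

4720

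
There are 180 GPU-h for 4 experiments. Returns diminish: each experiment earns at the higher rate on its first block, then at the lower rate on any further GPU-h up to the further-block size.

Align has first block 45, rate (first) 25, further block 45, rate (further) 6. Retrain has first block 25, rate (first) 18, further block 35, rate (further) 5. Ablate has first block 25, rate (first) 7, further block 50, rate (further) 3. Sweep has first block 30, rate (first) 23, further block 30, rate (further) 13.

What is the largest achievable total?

Order all 8 blocks by rate: Align/T1 25 > Sweep/T1 23 > Retrain/T1 18 > Sweep/T2 13 > Ablate/T1 7 > Align/T2 6 > Retrain/T2 5 > Ablate/T2 3.
Align/T1 (25): +45 ; 135 left.
Sweep/T1 (23): +30 ; 105 left.
Retrain/T1 (18): +25 ; 80 left.
Sweep/T2 (13): +30 ; 50 left.
Fill Ablate T1 block (25 at 7) ; 25 left.
Align T2 at 6: only 25 left, fill 25.
Total = 25×45 + 23×30 + 18×25 + 13×30 + 7×25 + 6×25 = 2980.

2980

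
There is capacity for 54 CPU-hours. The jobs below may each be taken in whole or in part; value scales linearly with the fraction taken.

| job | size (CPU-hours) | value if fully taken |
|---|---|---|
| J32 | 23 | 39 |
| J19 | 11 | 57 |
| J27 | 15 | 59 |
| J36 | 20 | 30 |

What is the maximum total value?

Rank by value-to-size ratio: J19 57/11≈5.18, J27 59/15≈3.93, J32 39/23≈1.7, J36 30/20≈1.5.
J19: take in full, 11 CPU-hours for value 57 ; 43 left.
Take all of J27 (15 CPU-hours, value 59) ; 28 CPU-hours left.
J32: take in full, 23 CPU-hours for value 39 ; 5 left.
Fill the last 5 CPU-hours with part of J36: 5/20 of it earns 7.5.
Total value = 162.5.

162.5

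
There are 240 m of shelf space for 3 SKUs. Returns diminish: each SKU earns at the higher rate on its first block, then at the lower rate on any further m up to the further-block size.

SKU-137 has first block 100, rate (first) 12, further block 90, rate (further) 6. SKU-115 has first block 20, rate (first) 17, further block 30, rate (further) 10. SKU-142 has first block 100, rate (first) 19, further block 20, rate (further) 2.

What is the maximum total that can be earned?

3640

Order all 6 blocks by rate: SKU-142/tier1 19 > SKU-115/tier1 17 > SKU-137/tier1 12 > SKU-115/tier2 10 > SKU-137/tier2 6 > SKU-142/tier2 2.
SKU-142/tier1 (19): +100 — 140 left.
SKU-115/tier1 (17): +20 — 120 left.
Fill SKU-137 tier1 block (100 at 12) — 20 left.
SKU-115/tier2: +20 of 30 at 10; pool empty.
Total = 19×100 + 17×20 + 12×100 + 10×20 = 3640.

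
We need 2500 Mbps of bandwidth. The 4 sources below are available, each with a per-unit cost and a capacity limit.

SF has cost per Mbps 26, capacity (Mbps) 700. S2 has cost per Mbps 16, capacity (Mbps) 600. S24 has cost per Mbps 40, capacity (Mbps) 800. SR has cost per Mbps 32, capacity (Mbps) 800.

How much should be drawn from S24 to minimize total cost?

Cheapest first:
Take 600 from S2 at 16 → need 1900 more.
SF at 26: take all 700 Mbps → 1200 still needed.
SR at 32: take all 800 Mbps → 400 still needed.
Take 400 from S24 at 40 to finish.

400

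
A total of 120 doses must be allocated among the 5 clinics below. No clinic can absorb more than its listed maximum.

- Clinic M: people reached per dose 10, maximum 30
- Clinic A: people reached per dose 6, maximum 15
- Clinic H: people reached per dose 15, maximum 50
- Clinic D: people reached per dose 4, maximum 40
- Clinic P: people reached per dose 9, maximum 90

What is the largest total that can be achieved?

1410

Rank by people reached per dose: Clinic H 15 > Clinic M 10 > Clinic P 9 > Clinic A 6 > Clinic D 4.
Give Clinic H 50 to hit its cap of 50 — 70 left.
Clinic M: +30 to 30 (cap) — 40 left.
Only 40 left; Clinic P takes them to reach 40.
Total = 10×30 + 15×50 + 9×40 = 1410.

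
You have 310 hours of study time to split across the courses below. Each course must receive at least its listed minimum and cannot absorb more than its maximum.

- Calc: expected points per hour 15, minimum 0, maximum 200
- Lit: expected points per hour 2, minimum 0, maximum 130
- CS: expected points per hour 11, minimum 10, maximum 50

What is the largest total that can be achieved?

Meeting every minimum uses 0+0+10 = 10 hours, leaving 300.
Rank by expected points per hour: Calc 15 > CS 11 > Lit 2.
Calc takes 200 more to reach its cap of 200 → 100 left.
Give CS 40 more to hit its cap of 50 → 60 left.
Lit: +60 (room for 130) → 60. Pool exhausted.
Total = 15×200 + 2×60 + 11×50 = 3670.

3670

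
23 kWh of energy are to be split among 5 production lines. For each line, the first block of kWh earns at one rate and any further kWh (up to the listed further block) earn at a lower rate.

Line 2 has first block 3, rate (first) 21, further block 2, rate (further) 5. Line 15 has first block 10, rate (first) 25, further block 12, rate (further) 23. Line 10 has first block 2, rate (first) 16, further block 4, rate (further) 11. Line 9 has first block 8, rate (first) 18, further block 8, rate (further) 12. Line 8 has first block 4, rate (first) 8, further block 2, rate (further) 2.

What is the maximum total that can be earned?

Rank every tier by rate: Line 15/T1 25 > Line 15/T2 23 > Line 2/T1 21 > Line 9/T1 18 > Line 10/T1 16 > Line 9/T2 12 > Line 10/T2 11 > Line 8/T1 8 > Line 2/T2 5 > Line 8/T2 2.
Fill Line 15 T1 block (10 at 25) — 13 left.
Line 15/T2 (23): +12 — 1 left.
1 remain; put them into Line 2 T1 at 21.
Total = 25×10 + 23×12 + 21×1 = 547.

547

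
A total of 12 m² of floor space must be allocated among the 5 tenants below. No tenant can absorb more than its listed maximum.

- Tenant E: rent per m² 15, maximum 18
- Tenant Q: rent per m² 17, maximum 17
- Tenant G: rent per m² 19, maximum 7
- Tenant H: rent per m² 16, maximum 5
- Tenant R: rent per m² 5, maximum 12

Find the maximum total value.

218

Highest rent per m² first: Tenant G 19 > Tenant Q 17 > Tenant H 16 > Tenant E 15 > Tenant R 5.
Tenant G: +7 to 7 (cap) — 5 left.
Tenant Q has room for 17 but only 5 remain, so it gets 5.
Total = 17×5 + 19×7 = 218.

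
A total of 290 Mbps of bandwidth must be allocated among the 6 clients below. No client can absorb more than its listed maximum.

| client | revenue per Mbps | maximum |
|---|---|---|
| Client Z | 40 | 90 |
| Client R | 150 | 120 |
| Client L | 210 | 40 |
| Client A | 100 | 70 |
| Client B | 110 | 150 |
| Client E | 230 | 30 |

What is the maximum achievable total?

Order the clients by revenue per Mbps: Client E 230 > Client L 210 > Client R 150 > Client B 110 > Client A 100 > Client Z 40.
Client E takes 30 to reach its cap of 30 — 260 left.
Client L takes 40 to reach its cap of 40 — 220 left.
Give Client R 120 to hit its cap of 120 — 100 left.
Client B has room for 150 but only 100 remain, so it gets 100.
Total = 150×120 + 210×40 + 110×100 + 230×30 = 44300.

44300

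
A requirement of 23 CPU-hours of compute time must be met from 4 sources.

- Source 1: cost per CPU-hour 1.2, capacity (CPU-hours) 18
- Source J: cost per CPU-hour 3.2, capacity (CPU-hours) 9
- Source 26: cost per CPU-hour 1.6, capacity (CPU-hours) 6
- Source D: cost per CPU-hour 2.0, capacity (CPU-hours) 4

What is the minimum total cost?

29.6

Use sources in increasing cost order.
Take 18 from Source 1 at 1.2 → need 5 more.
Source 26 at 1.6: take 5 of its 6 → requirement met.
Source D, Source J: unused.
Cost = 18×1.2 + 5×1.6 = 29.6.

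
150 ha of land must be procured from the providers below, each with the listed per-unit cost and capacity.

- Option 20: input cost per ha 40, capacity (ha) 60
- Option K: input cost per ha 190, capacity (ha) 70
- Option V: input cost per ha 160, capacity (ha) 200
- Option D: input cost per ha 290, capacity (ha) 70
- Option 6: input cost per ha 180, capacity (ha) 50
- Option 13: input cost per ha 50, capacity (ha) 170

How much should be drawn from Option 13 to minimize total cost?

Cheapest first:
Take 60 from Option 20 at 40 → need 90 more.
Take 90 from Option 13 at 50 to finish.
Option V, Option 6, Option K, Option D: unused.

90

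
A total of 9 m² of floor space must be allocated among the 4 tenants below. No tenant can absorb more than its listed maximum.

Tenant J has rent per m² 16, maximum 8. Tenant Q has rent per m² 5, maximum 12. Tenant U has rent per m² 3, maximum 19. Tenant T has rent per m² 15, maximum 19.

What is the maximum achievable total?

143

Highest rent per m² first: Tenant J 16 > Tenant T 15 > Tenant Q 5 > Tenant U 3.
Give Tenant J 8 to hit its cap of 8 ; 1 left.
Tenant T: +1 (room for 19) → 1. Pool exhausted.
Total = 16×8 + 15×1 = 143.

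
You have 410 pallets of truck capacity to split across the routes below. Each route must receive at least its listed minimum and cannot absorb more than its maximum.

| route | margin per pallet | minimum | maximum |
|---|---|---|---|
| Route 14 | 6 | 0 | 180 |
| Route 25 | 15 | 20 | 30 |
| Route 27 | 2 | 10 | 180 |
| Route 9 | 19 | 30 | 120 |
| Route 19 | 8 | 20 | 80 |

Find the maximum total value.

Meeting every minimum uses 0+20+10+30+20 = 80 pallets, leaving 330.
Highest margin per pallet first: Route 9 19 > Route 25 15 > Route 19 8 > Route 14 6 > Route 27 2.
Route 9 takes 90 more to reach its cap of 120 — 240 left.
Route 25 takes 10 more to reach its cap of 30 — 230 left.
Give Route 19 60 more to hit its cap of 80 — 170 left.
Only 170 left; Route 14 takes them to reach 170.
Total = 6×170 + 15×30 + 2×10 + 19×120 + 8×80 = 4410.

4410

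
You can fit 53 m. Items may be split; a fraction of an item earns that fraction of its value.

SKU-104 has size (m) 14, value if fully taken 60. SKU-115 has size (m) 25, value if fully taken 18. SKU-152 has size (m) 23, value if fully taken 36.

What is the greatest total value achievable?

107.52

Sort by value density: SKU-104 60/14≈4.29, SKU-152 36/23≈1.57, SKU-115 18/25≈0.72.
Take all of SKU-104 (14 m, value 60) → 39 m left.
Take all of SKU-152 (23 m, value 36) → 16 m left.
Only 16 m remain; take 16/25 of SKU-115 for value 18×16/25 = 11.52.
Total value = 107.52.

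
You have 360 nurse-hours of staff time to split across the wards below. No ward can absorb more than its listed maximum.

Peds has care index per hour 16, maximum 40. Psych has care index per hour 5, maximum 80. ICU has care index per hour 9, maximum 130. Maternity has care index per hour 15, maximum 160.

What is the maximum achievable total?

4360

Rank by care index per hour: Peds 16 > Maternity 15 > ICU 9 > Psych 5.
Give Peds 40 to hit its cap of 40 ; 320 left.
Maternity takes 160 to reach its cap of 160 ; 160 left.
Give ICU 130 to hit its cap of 130 ; 30 left.
Psych has room for 80 but only 30 remain, so it gets 30.
Total = 16×40 + 5×30 + 9×130 + 15×160 = 4360.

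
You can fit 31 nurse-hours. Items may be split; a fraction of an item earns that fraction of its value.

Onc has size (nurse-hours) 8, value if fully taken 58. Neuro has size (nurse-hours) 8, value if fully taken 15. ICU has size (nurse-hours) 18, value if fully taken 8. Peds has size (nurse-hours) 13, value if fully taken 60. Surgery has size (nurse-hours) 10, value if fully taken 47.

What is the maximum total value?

165

Sort by value density: Onc 58/8≈7.25, Surgery 47/10≈4.7, Peds 60/13≈4.62, Neuro 15/8≈1.88, ICU 8/18≈0.444.
All 8 nurse-hours of Onc fit (value 58) — 23 remain.
Surgery: take in full, 10 nurse-hours for value 47 — 13 left.
All 13 nurse-hours of Peds fit (value 60) — 0 remain.
Total value = 165.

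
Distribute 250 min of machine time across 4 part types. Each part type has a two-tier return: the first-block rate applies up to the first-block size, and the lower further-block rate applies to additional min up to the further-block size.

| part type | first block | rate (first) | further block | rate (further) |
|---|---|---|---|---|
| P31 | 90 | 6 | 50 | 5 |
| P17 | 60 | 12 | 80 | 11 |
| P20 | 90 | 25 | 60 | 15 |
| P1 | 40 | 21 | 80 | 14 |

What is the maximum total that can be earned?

4830

Treat each block as its own option and order by rate: P20/tier1 25 > P1/tier1 21 > P20/tier2 15 > P1/tier2 14 > P17/tier1 12 > P17/tier2 11 > P31/tier1 6 > P31/tier2 5.
P20/tier1 (25): +90 — 160 left.
Fill P1 tier1 block (40 at 21) — 120 left.
P20/tier2 (15): +60 — 60 left.
60 remain; put them into P1 tier2 at 14.
Total = 25×90 + 21×40 + 15×60 + 14×60 = 4830.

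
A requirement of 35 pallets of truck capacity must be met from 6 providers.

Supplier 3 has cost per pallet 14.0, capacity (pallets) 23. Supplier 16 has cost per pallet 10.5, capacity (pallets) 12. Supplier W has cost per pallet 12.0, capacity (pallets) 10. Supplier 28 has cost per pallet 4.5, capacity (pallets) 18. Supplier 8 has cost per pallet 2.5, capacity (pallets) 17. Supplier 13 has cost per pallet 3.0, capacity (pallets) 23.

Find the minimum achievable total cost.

Fill from the cheapest provider first.
Take 17 from Supplier 8 at 2.5 — need 18 more.
Take 18 from Supplier 13 at 3.0 to finish.
Supplier 28, Supplier 16, Supplier W, Supplier 3: unused.
Cost = 17×2.5 + 18×3.0 = 96.5.

96.5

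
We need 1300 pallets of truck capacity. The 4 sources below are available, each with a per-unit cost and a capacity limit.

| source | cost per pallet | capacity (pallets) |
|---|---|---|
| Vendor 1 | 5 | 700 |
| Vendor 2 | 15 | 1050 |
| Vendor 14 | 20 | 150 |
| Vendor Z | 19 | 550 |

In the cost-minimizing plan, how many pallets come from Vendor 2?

Use sources in increasing cost order.
Vendor 1 at 5: take all 700 pallets ; 600 still needed.
Take 600 from Vendor 2 at 15 to finish.
Vendor Z, Vendor 14: unused.

600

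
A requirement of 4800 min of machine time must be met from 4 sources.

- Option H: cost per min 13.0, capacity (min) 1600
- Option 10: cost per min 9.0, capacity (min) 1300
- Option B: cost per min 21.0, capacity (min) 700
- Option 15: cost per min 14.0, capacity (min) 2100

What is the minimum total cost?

59100

Cheapest first:
Option 10 (9.0): use full 1300 ; 3500 min to go.
Take 1600 from Option H at 13.0 ; need 1900 more.
Option 15 at 14.0: take 1900 of its 2100 ; requirement met.
Option B: unused.
Cost = 1300×9.0 + 1600×13.0 + 1900×14.0 = 59100.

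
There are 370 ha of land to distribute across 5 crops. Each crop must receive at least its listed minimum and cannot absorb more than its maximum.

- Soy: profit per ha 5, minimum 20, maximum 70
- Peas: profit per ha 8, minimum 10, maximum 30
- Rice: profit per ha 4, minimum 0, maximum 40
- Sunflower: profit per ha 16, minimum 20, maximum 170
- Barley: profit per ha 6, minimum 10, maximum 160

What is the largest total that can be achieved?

Meeting every minimum uses 20+10+0+20+10 = 60 ha, leaving 310.
Highest profit per ha first: Sunflower 16 > Peas 8 > Barley 6 > Soy 5 > Rice 4.
Give Sunflower 150 more to hit its cap of 170 → 160 left.
Peas: +20 to 30 (cap) → 140 left.
Barley: +140 (room for 150) → 150. Pool exhausted.
Total = 5×20 + 8×30 + 16×170 + 6×150 = 3960.

3960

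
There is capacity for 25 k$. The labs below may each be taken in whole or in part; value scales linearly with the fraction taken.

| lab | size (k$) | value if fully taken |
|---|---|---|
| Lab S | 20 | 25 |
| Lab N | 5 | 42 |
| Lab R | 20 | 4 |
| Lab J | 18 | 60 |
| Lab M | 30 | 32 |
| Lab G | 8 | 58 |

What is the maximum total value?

Rank by value-to-size ratio: Lab N 42/5≈8.4, Lab G 58/8≈7.25, Lab J 60/18≈3.33, Lab S 25/20≈1.25, Lab M 32/30≈1.07, Lab R 4/20≈0.2.
Lab N: take in full, 5 k$ for value 42 — 20 left.
Lab G: take in full, 8 k$ for value 58 — 12 left.
Only 12 k$ remain; take 12/18 of Lab J for value 60×12/18 = 40.
Total value = 140.

140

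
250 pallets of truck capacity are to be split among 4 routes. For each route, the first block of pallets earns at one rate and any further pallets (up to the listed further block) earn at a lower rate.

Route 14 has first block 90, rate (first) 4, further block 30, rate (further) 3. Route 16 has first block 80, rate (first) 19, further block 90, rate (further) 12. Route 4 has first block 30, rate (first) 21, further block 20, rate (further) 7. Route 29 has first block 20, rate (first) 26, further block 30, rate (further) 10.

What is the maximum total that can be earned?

4050

Order all 8 blocks by rate: Route 29/first 26 > Route 4/first 21 > Route 16/first 19 > Route 16/second 12 > Route 29/second 10 > Route 4/second 7 > Route 14/first 4 > Route 14/second 3.
Route 29 first at 26: fill all 20 → 230 left.
Fill Route 4 first block (30 at 21) → 200 left.
Fill Route 16 first block (80 at 19) → 120 left.
Route 16/second (12): +90 → 30 left.
Fill Route 29 second block (30 at 10) → 0 left.
Total = 26×20 + 21×30 + 19×80 + 12×90 + 10×30 = 4050.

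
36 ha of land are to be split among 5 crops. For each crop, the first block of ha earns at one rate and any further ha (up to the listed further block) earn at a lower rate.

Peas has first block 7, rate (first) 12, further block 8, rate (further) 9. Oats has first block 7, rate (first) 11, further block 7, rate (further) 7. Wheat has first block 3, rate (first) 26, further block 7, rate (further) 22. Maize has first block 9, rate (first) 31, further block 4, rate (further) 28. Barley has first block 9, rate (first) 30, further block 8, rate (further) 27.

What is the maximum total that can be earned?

Order all 10 blocks by rate: Maize/tier1 31 > Barley/tier1 30 > Maize/tier2 28 > Barley/tier2 27 > Wheat/tier1 26 > Wheat/tier2 22 > Peas/tier1 12 > Oats/tier1 11 > Peas/tier2 9 > Oats/tier2 7.
Fill Maize tier1 block (9 at 31) — 27 left.
Fill Barley tier1 block (9 at 30) — 18 left.
Fill Maize tier2 block (4 at 28) — 14 left.
Barley tier2 at 27: fill all 8 — 6 left.
Wheat tier1 at 26: fill all 3 — 3 left.
3 remain; put them into Wheat tier2 at 22.
Total = 31×9 + 30×9 + 28×4 + 27×8 + 26×3 + 22×3 = 1021.

1021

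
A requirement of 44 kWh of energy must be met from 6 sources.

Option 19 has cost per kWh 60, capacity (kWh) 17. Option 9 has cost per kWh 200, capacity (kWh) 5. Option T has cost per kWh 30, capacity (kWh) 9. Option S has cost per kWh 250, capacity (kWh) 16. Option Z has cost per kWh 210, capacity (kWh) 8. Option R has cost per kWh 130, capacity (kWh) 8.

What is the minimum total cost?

Use sources in increasing cost order.
Option T at 30: take all 9 kWh ; 35 still needed.
Take 17 from Option 19 at 60 ; need 18 more.
Option R (130): use full 8 ; 10 kWh to go.
Take 5 from Option 9 at 200 ; need 5 more.
Option Z (210): take the remaining 5 ; done.
Option S: unused.
Cost = 9×30 + 17×60 + 8×130 + 5×200 + 5×210 = 4380.

4380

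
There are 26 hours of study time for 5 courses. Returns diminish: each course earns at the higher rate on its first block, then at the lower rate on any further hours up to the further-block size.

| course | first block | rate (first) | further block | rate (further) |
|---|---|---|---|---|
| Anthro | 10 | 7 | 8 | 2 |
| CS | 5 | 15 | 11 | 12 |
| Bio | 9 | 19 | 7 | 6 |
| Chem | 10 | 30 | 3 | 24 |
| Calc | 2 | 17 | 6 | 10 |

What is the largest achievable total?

Treat each block as its own option and order by rate: Chem/first 30 > Chem/second 24 > Bio/first 19 > Calc/first 17 > CS/first 15 > CS/second 12 > Calc/second 10 > Anthro/first 7 > Bio/second 6 > Anthro/second 2.
Fill Chem first block (10 at 30) ; 16 left.
Fill Chem second block (3 at 24) ; 13 left.
Fill Bio first block (9 at 19) ; 4 left.
Calc first at 17: fill all 2 ; 2 left.
CS/first: +2 of 5 at 15; pool empty.
Total = 30×10 + 24×3 + 19×9 + 17×2 + 15×2 = 607.

607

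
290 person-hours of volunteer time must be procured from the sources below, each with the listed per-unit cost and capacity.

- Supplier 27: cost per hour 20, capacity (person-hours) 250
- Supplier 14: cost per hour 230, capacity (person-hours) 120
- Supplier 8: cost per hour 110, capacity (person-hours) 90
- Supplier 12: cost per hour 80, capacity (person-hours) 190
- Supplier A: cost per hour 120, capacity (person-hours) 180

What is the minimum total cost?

8200

Fill from the cheapest source first.
Take 250 from Supplier 27 at 20 → need 40 more.
Supplier 12 (80): take the remaining 40 → done.
Supplier 8, Supplier A, Supplier 14: unused.
Cost = 250×20 + 40×80 = 8200.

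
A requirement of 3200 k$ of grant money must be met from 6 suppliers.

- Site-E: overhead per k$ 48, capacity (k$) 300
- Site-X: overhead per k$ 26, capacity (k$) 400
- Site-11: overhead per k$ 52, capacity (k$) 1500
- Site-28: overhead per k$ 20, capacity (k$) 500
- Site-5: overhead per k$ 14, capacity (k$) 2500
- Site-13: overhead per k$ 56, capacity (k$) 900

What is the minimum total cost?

50200

Cheapest first:
Site-5 (14): use full 2500 — 700 k$ to go.
Site-28 at 20: take all 500 k$ — 200 still needed.
Take 200 from Site-X at 26 to finish.
Site-E, Site-11, Site-13: unused.
Cost = 2500×14 + 500×20 + 200×26 = 50200.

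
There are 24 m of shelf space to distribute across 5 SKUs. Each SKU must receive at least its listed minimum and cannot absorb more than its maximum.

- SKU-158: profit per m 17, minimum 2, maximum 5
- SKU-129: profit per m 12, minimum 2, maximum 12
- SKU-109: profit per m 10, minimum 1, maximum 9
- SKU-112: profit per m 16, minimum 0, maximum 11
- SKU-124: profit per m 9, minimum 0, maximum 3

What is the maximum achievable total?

355

Meeting every minimum uses 2+2+1+0+0 = 5 m, leaving 19.
Order the SKUs by profit per m: SKU-158 17 > SKU-112 16 > SKU-129 12 > SKU-109 10 > SKU-124 9.
SKU-158: +3 to 5 (cap) ; 16 left.
Give SKU-112 11 more to hit its cap of 11 ; 5 left.
SKU-129: +5 (room for 10) → 7. Pool exhausted.
Total = 17×5 + 12×7 + 10×1 + 16×11 = 355.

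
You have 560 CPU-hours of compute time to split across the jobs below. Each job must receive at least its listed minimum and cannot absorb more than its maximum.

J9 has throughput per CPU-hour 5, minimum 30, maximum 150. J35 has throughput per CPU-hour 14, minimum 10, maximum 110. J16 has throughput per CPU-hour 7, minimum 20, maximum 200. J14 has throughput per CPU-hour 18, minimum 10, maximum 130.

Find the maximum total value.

Meeting every minimum uses 30+10+20+10 = 70 CPU-hours, leaving 490.
Order the jobs by throughput per CPU-hour: J14 18 > J35 14 > J16 7 > J9 5.
J14: +120 to 130 (cap) — 370 left.
Give J35 100 more to hit its cap of 110 — 270 left.
Give J16 180 more to hit its cap of 200 — 90 left.
Only 90 left; J9 takes them to reach 120.
Total = 5×120 + 14×110 + 7×200 + 18×130 = 5880.

5880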